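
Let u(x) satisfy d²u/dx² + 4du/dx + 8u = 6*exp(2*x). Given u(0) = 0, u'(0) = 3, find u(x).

Characteristic equation r² + 4r + 8 = 0 has discriminant (4)² - 4·(8) = -16 < 0, so r = -2 ± 2i.
Hence u_h = C1*cos(2*x)*exp(-2*x) + C2*exp(-2*x)*sin(2*x).
Try u_p = A*exp(2*x). Substituting into the equation and dividing by exp(2*x) gives A = 3/10, so u_p = 3*exp(2*x)/10.
General solution: u = 3*exp(2*x)/10 + C1*cos(2*x)*exp(-2*x) + C2*exp(-2*x)*sin(2*x).
Apply the initial conditions: u(0) = 3/10 + C1 = 0 and u'(0) = 3/5 - 2*C1 + 2*C2 = 3. Solving gives C1 = -3/10, C2 = 9/10.

u = 3*exp(2*x)/10 - 3*cos(2*x)*exp(-2*x)/10 + 9*exp(-2*x)*sin(2*x)/10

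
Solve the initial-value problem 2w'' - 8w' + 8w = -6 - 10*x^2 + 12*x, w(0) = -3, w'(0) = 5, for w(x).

Divide through by 2: w'' - 4w' + 4w = -3 - 5*x^2 + 6*x.
Characteristic equation r² - 4r + 4 = 0 has discriminant (-4)² - 4·(4) = 0, so r = 2 is a repeated root.
Hence w_h = (C1 + C2*x)*exp(2*x).
For the particular solution try w_p = A0 + A1*x + A2*x^2. Substituting and matching coefficients of each power of x gives A0 = -9/8, A1 = -1, A2 = -5/4, so w_p = -9/8 - x - 5*x^2/4.
General solution: w = -9/8 - x - 5*x^2/4 + C1*exp(2*x) + C2*x*exp(2*x).
Apply the initial conditions: w(0) = -9/8 + C1 = -3 and w'(0) = -1 + C2 + 2*C1 = 5. Solving gives C1 = -15/8, C2 = 39/4.

w = -9/8 - x - 15*exp(2*x)/8 - 5*x**2/4 + 39*x*exp(2*x)/4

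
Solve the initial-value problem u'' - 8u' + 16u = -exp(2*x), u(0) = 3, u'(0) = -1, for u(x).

Characteristic equation r² - 8r + 16 = 0 has discriminant (-8)² - 4·(16) = 0, so r = 4 is a repeated root.
Hence u_h = (C1 + C2*x)*exp(4*x).
Try u_p = A*exp(2*x). Substituting into the equation and dividing by exp(2*x) gives A = -1/4, so u_p = -exp(2*x)/4.
General solution: u = -exp(2*x)/4 + C1*exp(4*x) + C2*x*exp(4*x).
Apply the initial conditions: u(0) = -1/4 + C1 = 3 and u'(0) = -1/2 + C2 + 4*C1 = -1. Solving gives C1 = 13/4, C2 = -27/2.

u = -exp(2*x)/4 + 13*exp(4*x)/4 - 27*x*exp(4*x)/2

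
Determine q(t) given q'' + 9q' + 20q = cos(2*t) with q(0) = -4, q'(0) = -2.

Characteristic equation r² + 9r + 20 = 0 factors as (r + 4)(r + 5) = 0, so r = -4, -5.
Hence q_h = C1*exp(-4*t) + C2*exp(-5*t).
Try q_p = A*cos(2*t) + B*sin(2*t). Substituting and equating the coefficients of cos(2t) and sin(2t) gives A = 4/145, B = 9/290, so q_p = 4*cos(2*t)/145 + 9*sin(2*t)/290.
General solution: q = 4*cos(2*t)/145 + 9*sin(2*t)/290 + C1*exp(-4*t) + C2*exp(-5*t).
Apply the initial conditions: q(0) = 4/145 + C1 + C2 = -4 and q'(0) = 9/145 - 5*C2 - 4*C1 = -2. Solving gives C1 = -111/5, C2 = 527/29.

q = -111*exp(-4*t)/5 + 4*cos(2*t)/145 + 9*sin(2*t)/290 + 527*exp(-5*t)/29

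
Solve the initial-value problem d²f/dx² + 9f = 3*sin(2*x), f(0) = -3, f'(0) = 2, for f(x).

Characteristic equation r² + 9 = 0 has discriminant (0)² - 4·(9) = -36 < 0, so r = ± 3i.
Hence f_h = C1*cos(3*x) + C2*sin(3*x).
Try f_p = A*cos(2*x) + B*sin(2*x). Substituting and equating the coefficients of cos(2x) and sin(2x) gives A = 0, B = 3/5, so f_p = 3*sin(2*x)/5.
General solution: f = 3*sin(2*x)/5 + C1*cos(3*x) + C2*sin(3*x).
Apply the initial conditions: f(0) = C1 = -3 and f'(0) = 6/5 + 3*C2 = 2. Solving gives C1 = -3, C2 = 4/15.

f = -3*cos(3*x) + 3*sin(2*x)/5 + 4*sin(3*x)/15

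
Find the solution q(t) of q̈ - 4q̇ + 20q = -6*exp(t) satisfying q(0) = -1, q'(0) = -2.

Characteristic equation r² - 4r + 20 = 0 has discriminant (-4)² - 4·(20) = -64 < 0, so r = 2 ± 4i.
Hence q_h = C1*cos(4*t)*exp(2*t) + C2*exp(2*t)*sin(4*t).
Try q_p = A*exp(t). Substituting into the equation and dividing by exp(t) gives A = -6/17, so q_p = -6*exp(t)/17.
General solution: q = -6*exp(t)/17 + C1*cos(4*t)*exp(2*t) + C2*exp(2*t)*sin(4*t).
Apply the initial conditions: q(0) = -6/17 + C1 = -1 and q'(0) = -6/17 + 2*C1 + 4*C2 = -2. Solving gives C1 = -11/17, C2 = -3/34.

q = -6*exp(t)/17 - 11*cos(4*t)*exp(2*t)/17 - 3*exp(2*t)*sin(4*t)/34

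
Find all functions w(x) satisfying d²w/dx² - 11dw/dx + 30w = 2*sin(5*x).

Characteristic equation r² - 11r + 30 = 0 factors as (r - 5)(r - 6) = 0, so r = 5, 6.
Hence w_h = C1*exp(5*x) + C2*exp(6*x).
Try w_p = A*cos(5*x) + B*sin(5*x). Substituting and equating the coefficients of cos(5x) and sin(5x) gives A = 11/305, B = 1/305, so w_p = sin(5*x)/305 + 11*cos(5*x)/305.

w = sin(5*x)/305 + 11*cos(5*x)/305 + C1*exp(5*x) + C2*exp(6*x)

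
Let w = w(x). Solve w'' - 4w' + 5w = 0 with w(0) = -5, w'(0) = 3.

Characteristic equation r² - 4r + 5 = 0 has discriminant (-4)² - 4·(5) = -4 < 0, so r = 2 ± i.
Hence w_h = C1*cos(x)*exp(2*x) + C2*exp(2*x)*sin(x).
Apply the initial conditions: w(0) = C1 = -5 and w'(0) = C2 + 2*C1 = 3. Solving gives C1 = -5, C2 = 13.

w = -5*cos(x)*exp(2*x) + 13*exp(2*x)*sin(x)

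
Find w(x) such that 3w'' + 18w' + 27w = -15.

Divide through by 3: w'' + 6w' + 9w = -5.
Characteristic equation r² + 6r + 9 = 0 has discriminant (6)² - 4·(9) = 0, so r = -3 is a repeated root.
Hence w_h = (C1 + C2*x)*exp(-3*x).
For the particular solution try w_p = A0. Substituting and matching coefficients of each power of x gives A0 = -5/9, so w_p = -5/9.

w = -5/9 + C1*exp(-3*x) + C2*x*exp(-3*x)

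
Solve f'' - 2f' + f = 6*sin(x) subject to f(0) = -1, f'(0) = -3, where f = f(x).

Characteristic equation r² - 2r + 1 = 0 has discriminant (-2)² - 4·(1) = 0, so r = 1 is a repeated root.
Hence f_h = (C1 + C2*x)*exp(x).
Try f_p = A*cos(x) + B*sin(x). Substituting and equating the coefficients of cos(x) and sin(x) gives A = 3, B = 0, so f_p = 3*cos(x).
General solution: f = 3*cos(x) + C1*exp(x) + C2*x*exp(x).
Apply the initial conditions: f(0) = 3 + C1 = -1 and f'(0) = C1 + C2 = -3. Solving gives C1 = -4, C2 = 1.

f = -4*exp(x) + 3*cos(x) + x*exp(x)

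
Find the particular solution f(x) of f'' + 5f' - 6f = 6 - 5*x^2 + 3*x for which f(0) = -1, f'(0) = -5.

Characteristic equation r² + 5r - 6 = 0 factors as (r + 6)(r - 1) = 0, so r = -6, 1.
Hence f_h = C1*exp(-6*x) + C2*exp(x).
For the particular solution try f_p = A0 + A1*x + A2*x^2. Substituting and matching coefficients of each power of x gives A0 = 1/54, A1 = 8/9, A2 = 5/6, so f_p = 1/54 + 5*x^2/6 + 8*x/9.
General solution: f = 1/54 + 5*x^2/6 + 8*x/9 + C1*exp(-6*x) + C2*exp(x).
Apply the initial conditions: f(0) = 1/54 + C1 + C2 = -1 and f'(0) = 8/9 + C2 - 6*C1 = -5. Solving gives C1 = 263/378, C2 = -12/7.

f = 1/54 - 12*exp(x)/7 + 5*x**2/6 + 8*x/9 + 263*exp(-6*x)/378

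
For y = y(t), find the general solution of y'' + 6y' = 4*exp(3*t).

y = C2 + 4*exp(3*t)/27 + C1*exp(-6*t)

Characteristic equation r² + 6r = 0 factors as (r + 6)r = 0, so r = -6, 0.
Hence y_h = C1*exp(-6*t) + C2.
Try y_p = A*exp(3*t). Substituting into the equation and dividing by exp(3*t) gives A = 4/27, so y_p = 4*exp(3*t)/27.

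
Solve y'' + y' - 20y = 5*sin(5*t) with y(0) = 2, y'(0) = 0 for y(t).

Characteristic equation r² + r - 20 = 0 factors as (r + 5)(r - 4) = 0, so r = -5, 4.
Hence y_h = C1*exp(-5*t) + C2*exp(4*t).
Try y_p = A*cos(5*t) + B*sin(5*t). Substituting and equating the coefficients of cos(5t) and sin(5t) gives A = -1/82, B = -9/82, so y_p = -9*sin(5*t)/82 - cos(5*t)/82.
General solution: y = -9*sin(5*t)/82 - cos(5*t)/82 + C1*exp(-5*t) + C2*exp(4*t).
Apply the initial conditions: y(0) = -1/82 + C1 + C2 = 2 and y'(0) = -45/82 - 5*C1 + 4*C2 = 0. Solving gives C1 = 5/6, C2 = 145/123.

y = -9*sin(5*t)/82 - cos(5*t)/82 + 5*exp(-5*t)/6 + 145*exp(4*t)/123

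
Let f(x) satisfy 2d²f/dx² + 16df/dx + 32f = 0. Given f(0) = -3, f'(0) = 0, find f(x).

Divide through by 2: f'' + 8f' + 16f = 0.
Characteristic equation r² + 8r + 16 = 0 has discriminant (8)² - 4·(16) = 0, so r = -4 is a repeated root.
Hence f_h = (C1 + C2*x)*exp(-4*x).
Apply the initial conditions: f(0) = C1 = -3 and f'(0) = C2 - 4*C1 = 0. Solving gives C1 = -3, C2 = -12.

f = -3*exp(-4*x) - 12*x*exp(-4*x)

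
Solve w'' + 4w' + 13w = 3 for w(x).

w = 3/13 + C1*cos(3*x)*exp(-2*x) + C2*exp(-2*x)*sin(3*x)

Characteristic equation r² + 4r + 13 = 0 has discriminant (4)² - 4·(13) = -36 < 0, so r = -2 ± 3i.
Hence w_h = C1*cos(3*x)*exp(-2*x) + C2*exp(-2*x)*sin(3*x).
For the particular solution try w_p = A0. Substituting and matching coefficients of each power of x gives A0 = 3/13, so w_p = 3/13.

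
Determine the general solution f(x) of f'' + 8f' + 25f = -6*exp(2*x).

Characteristic equation r² + 8r + 25 = 0 has discriminant (8)² - 4·(25) = -36 < 0, so r = -4 ± 3i.
Hence f_h = C1*cos(3*x)*exp(-4*x) + C2*exp(-4*x)*sin(3*x).
Try f_p = A*exp(2*x). Substituting into the equation and dividing by exp(2*x) gives A = -2/15, so f_p = -2*exp(2*x)/15.

f = -2*exp(2*x)/15 + C1*cos(3*x)*exp(-4*x) + C2*exp(-4*x)*sin(3*x)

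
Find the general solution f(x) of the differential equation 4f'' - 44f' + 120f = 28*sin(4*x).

Divide through by 4: f'' - 11f' + 30f = 7*sin(4*x).
Characteristic equation r² - 11r + 30 = 0 factors as (r - 6)(r - 5) = 0, so r = 6, 5.
Hence f_h = C1*exp(6*x) + C2*exp(5*x).
Try f_p = A*cos(4*x) + B*sin(4*x). Substituting and equating the coefficients of cos(4x) and sin(4x) gives A = 77/533, B = 49/1066, so f_p = 49*sin(4*x)/1066 + 77*cos(4*x)/533.

f = 49*sin(4*x)/1066 + 77*cos(4*x)/533 + C1*exp(6*x) + C2*exp(5*x)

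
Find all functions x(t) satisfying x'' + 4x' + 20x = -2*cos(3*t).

x = -24*sin(3*t)/265 - 22*cos(3*t)/265 + C1*cos(4*t)*exp(-2*t) + C2*exp(-2*t)*sin(4*t)

Characteristic equation r² + 4r + 20 = 0 has discriminant (4)² - 4·(20) = -64 < 0, so r = -2 ± 4i.
Hence x_h = C1*cos(4*t)*exp(-2*t) + C2*exp(-2*t)*sin(4*t).
Try x_p = A*cos(3*t) + B*sin(3*t). Substituting and equating the coefficients of cos(3t) and sin(3t) gives A = -22/265, B = -24/265, so x_p = -24*sin(3*t)/265 - 22*cos(3*t)/265.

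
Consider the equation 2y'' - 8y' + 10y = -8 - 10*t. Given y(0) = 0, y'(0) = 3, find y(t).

Divide through by 2: y'' - 4y' + 5y = -4 - 5*t.
Characteristic equation r² - 4r + 5 = 0 has discriminant (-4)² - 4·(5) = -4 < 0, so r = 2 ± i.
Hence y_h = C1*cos(t)*exp(2*t) + C2*exp(2*t)*sin(t).
For the particular solution try y_p = A0 + A1*t. Substituting and matching coefficients of each power of t gives A0 = -8/5, A1 = -1, so y_p = -8/5 - t.
General solution: y = -8/5 - t + C1*cos(t)*exp(2*t) + C2*exp(2*t)*sin(t).
Apply the initial conditions: y(0) = -8/5 + C1 = 0 and y'(0) = -1 + C2 + 2*C1 = 3. Solving gives C1 = 8/5, C2 = 4/5.

y = -8/5 - t + 4*exp(2*t)*sin(t)/5 + 8*cos(t)*exp(2*t)/5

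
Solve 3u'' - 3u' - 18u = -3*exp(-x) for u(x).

Divide through by 3: u'' - u' - 6u = -exp(-x).
Characteristic equation r² - r - 6 = 0 factors as (r - 3)(r + 2) = 0, so r = 3, -2.
Hence u_h = C1*exp(3*x) + C2*exp(-2*x).
Try u_p = A*exp(-x). Substituting into the equation and dividing by exp(-x) gives A = 1/4, so u_p = exp(-x)/4.

u = exp(-x)/4 + C1*exp(3*x) + C2*exp(-2*x)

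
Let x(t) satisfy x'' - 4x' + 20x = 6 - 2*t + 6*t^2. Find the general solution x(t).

x = 137/500 + t/50 + 3*t**2/10 + C1*cos(4*t)*exp(2*t) + C2*exp(2*t)*sin(4*t)

Characteristic equation r² - 4r + 20 = 0 has discriminant (-4)² - 4·(20) = -64 < 0, so r = 2 ± 4i.
Hence x_h = C1*cos(4*t)*exp(2*t) + C2*exp(2*t)*sin(4*t).
For the particular solution try x_p = A0 + A1*t + A2*t^2. Substituting and matching coefficients of each power of t gives A0 = 137/500, A1 = 1/50, A2 = 3/10, so x_p = 137/500 + t/50 + 3*t^2/10.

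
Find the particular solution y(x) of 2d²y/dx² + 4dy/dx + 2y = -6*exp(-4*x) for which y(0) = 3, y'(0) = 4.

Divide through by 2: y'' + 2y' + y = -3*exp(-4*x).
Characteristic equation r² + 2r + 1 = 0 has discriminant (2)² - 4·(1) = 0, so r = -1 is a repeated root.
Hence y_h = (C1 + C2*x)*exp(-x).
Try y_p = A*exp(-4*x). Substituting into the equation and dividing by exp(-4*x) gives A = -1/3, so y_p = -exp(-4*x)/3.
General solution: y = -exp(-4*x)/3 + C1*exp(-x) + C2*x*exp(-x).
Apply the initial conditions: y(0) = -1/3 + C1 = 3 and y'(0) = 4/3 + C2 - C1 = 4. Solving gives C1 = 10/3, C2 = 6.

y = -exp(-4*x)/3 + 10*exp(-x)/3 + 6*x*exp(-x)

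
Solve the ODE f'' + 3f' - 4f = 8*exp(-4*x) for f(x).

f = C1*exp(x) + C2*exp(-4*x) - 8*x*exp(-4*x)/5

Characteristic equation r² + 3r - 4 = 0 factors as (r - 1)(r + 4) = 0, so r = 1, -4.
Hence f_h = C1*exp(x) + C2*exp(-4*x).
Since exp(-4*x) solves the homogeneous equation (r = -4 is a root of multiplicity 1), multiply the trial by x. Try f_p = A*x*exp(-4*x). Substituting into the equation and dividing by exp(-4*x) gives A = -8/5, so f_p = -8*x*exp(-4*x)/5.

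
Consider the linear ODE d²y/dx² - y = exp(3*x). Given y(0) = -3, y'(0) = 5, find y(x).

y = -31*exp(-x)/8 + exp(3*x)/8 + 3*exp(x)/4

Characteristic equation r² - 1 = 0 factors as (r - 1)(r + 1) = 0, so r = 1, -1.
Hence y_h = C1*exp(x) + C2*exp(-x).
Try y_p = A*exp(3*x). Substituting into the equation and dividing by exp(3*x) gives A = 1/8, so y_p = exp(3*x)/8.
General solution: y = exp(3*x)/8 + C1*exp(x) + C2*exp(-x).
Apply the initial conditions: y(0) = 1/8 + C1 + C2 = -3 and y'(0) = 3/8 + C1 - C2 = 5. Solving gives C1 = 3/4, C2 = -31/8.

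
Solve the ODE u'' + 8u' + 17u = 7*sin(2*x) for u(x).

Characteristic equation r² + 8r + 17 = 0 has discriminant (8)² - 4·(17) = -4 < 0, so r = -4 ± i.
Hence u_h = C1*cos(x)*exp(-4*x) + C2*exp(-4*x)*sin(x).
Try u_p = A*cos(2*x) + B*sin(2*x). Substituting and equating the coefficients of cos(2x) and sin(2x) gives A = -112/425, B = 91/425, so u_p = -112*cos(2*x)/425 + 91*sin(2*x)/425.

u = -112*cos(2*x)/425 + 91*sin(2*x)/425 + C1*cos(x)*exp(-4*x) + C2*exp(-4*x)*sin(x)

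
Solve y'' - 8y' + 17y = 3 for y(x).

Characteristic equation r² - 8r + 17 = 0 has discriminant (-8)² - 4·(17) = -4 < 0, so r = 4 ± i.
Hence y_h = C1*cos(x)*exp(4*x) + C2*exp(4*x)*sin(x).
For the particular solution try y_p = A0. Substituting and matching coefficients of each power of x gives A0 = 3/17, so y_p = 3/17.

y = 3/17 + C1*cos(x)*exp(4*x) + C2*exp(4*x)*sin(x)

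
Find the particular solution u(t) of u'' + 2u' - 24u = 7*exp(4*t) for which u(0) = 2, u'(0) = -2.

Characteristic equation r² + 2r - 24 = 0 factors as (r + 6)(r - 4) = 0, so r = -6, 4.
Hence u_h = C1*exp(-6*t) + C2*exp(4*t).
Since exp(4*t) solves the homogeneous equation (r = 4 is a root of multiplicity 1), multiply the trial by t. Try u_p = A*t*exp(4*t). Substituting into the equation and dividing by exp(4*t) gives A = 7/10, so u_p = 7*t*exp(4*t)/10.
General solution: u = C1*exp(-6*t) + C2*exp(4*t) + 7*t*exp(4*t)/10.
Apply the initial conditions: u(0) = C1 + C2 = 2 and u'(0) = 7/10 - 6*C1 + 4*C2 = -2. Solving gives C1 = 107/100, C2 = 93/100.

u = 93*exp(4*t)/100 + 107*exp(-6*t)/100 + 7*t*exp(4*t)/10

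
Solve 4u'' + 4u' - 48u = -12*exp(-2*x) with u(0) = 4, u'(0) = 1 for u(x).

u = 3*exp(-2*x)/10 + 19*exp(-4*x)/14 + 82*exp(3*x)/35

Divide through by 4: u'' + u' - 12u = -3*exp(-2*x).
Characteristic equation r² + r - 12 = 0 factors as (r + 4)(r - 3) = 0, so r = -4, 3.
Hence u_h = C1*exp(-4*x) + C2*exp(3*x).
Try u_p = A*exp(-2*x). Substituting into the equation and dividing by exp(-2*x) gives A = 3/10, so u_p = 3*exp(-2*x)/10.
General solution: u = 3*exp(-2*x)/10 + C1*exp(-4*x) + C2*exp(3*x).
Apply the initial conditions: u(0) = 3/10 + C1 + C2 = 4 and u'(0) = -3/5 - 4*C1 + 3*C2 = 1. Solving gives C1 = 19/14, C2 = 82/35.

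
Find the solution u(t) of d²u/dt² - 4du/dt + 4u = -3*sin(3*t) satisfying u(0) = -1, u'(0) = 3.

u = -133*exp(2*t)/169 - 36*cos(3*t)/169 + 15*sin(3*t)/169 + 56*t*exp(2*t)/13

Characteristic equation r² - 4r + 4 = 0 has discriminant (-4)² - 4·(4) = 0, so r = 2 is a repeated root.
Hence u_h = (C1 + C2*t)*exp(2*t).
Try u_p = A*cos(3*t) + B*sin(3*t). Substituting and equating the coefficients of cos(3t) and sin(3t) gives A = -36/169, B = 15/169, so u_p = -36*cos(3*t)/169 + 15*sin(3*t)/169.
General solution: u = -36*cos(3*t)/169 + 15*sin(3*t)/169 + C1*exp(2*t) + C2*t*exp(2*t).
Apply the initial conditions: u(0) = -36/169 + C1 = -1 and u'(0) = 45/169 + C2 + 2*C1 = 3. Solving gives C1 = -133/169, C2 = 56/13.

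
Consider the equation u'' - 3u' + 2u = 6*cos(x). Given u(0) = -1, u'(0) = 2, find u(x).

Characteristic equation r² - 3r + 2 = 0 factors as (r - 2)(r - 1) = 0, so r = 2, 1.
Hence u_h = C1*exp(2*x) + C2*exp(x).
Try u_p = A*cos(x) + B*sin(x). Substituting and equating the coefficients of cos(x) and sin(x) gives A = 3/5, B = -9/5, so u_p = -9*sin(x)/5 + 3*cos(x)/5.
General solution: u = -9*sin(x)/5 + 3*cos(x)/5 + C1*exp(2*x) + C2*exp(x).
Apply the initial conditions: u(0) = 3/5 + C1 + C2 = -1 and u'(0) = -9/5 + C2 + 2*C1 = 2. Solving gives C1 = 27/5, C2 = -7.

u = -7*exp(x) - 9*sin(x)/5 + 3*cos(x)/5 + 27*exp(2*x)/5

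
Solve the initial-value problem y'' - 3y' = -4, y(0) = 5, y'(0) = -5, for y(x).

y = 64/9 - 19*exp(3*x)/9 + 4*x/3

Characteristic equation r² - 3r = 0 factors as (r - 3)r = 0, so r = 3, 0.
Hence y_h = C1*exp(3*x) + C2.
Since 0 is a characteristic root (multiplicity 1), multiply the polynomial trial by x: try y_p = A0*x. Substituting and matching coefficients of each power of x gives A0 = 4/3, so y_p = 4*x/3.
General solution: y = C2 + 4*x/3 + C1*exp(3*x).
Apply the initial conditions: y(0) = C1 + C2 = 5 and y'(0) = 4/3 + 3*C1 = -5. Solving gives C1 = -19/9, C2 = 64/9.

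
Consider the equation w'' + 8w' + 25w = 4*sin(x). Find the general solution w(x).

w = -cos(x)/20 + 3*sin(x)/20 + C1*cos(3*x)*exp(-4*x) + C2*exp(-4*x)*sin(3*x)

Characteristic equation r² + 8r + 25 = 0 has discriminant (8)² - 4·(25) = -36 < 0, so r = -4 ± 3i.
Hence w_h = C1*cos(3*x)*exp(-4*x) + C2*exp(-4*x)*sin(3*x).
Try w_p = A*cos(x) + B*sin(x). Substituting and equating the coefficients of cos(x) and sin(x) gives A = -1/20, B = 3/20, so w_p = -cos(x)/20 + 3*sin(x)/20.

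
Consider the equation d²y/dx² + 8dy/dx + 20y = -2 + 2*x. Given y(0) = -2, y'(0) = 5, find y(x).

y = -7/50 + x/10 - 127*exp(-4*x)*sin(2*x)/100 - 93*cos(2*x)*exp(-4*x)/50

Characteristic equation r² + 8r + 20 = 0 has discriminant (8)² - 4·(20) = -16 < 0, so r = -4 ± 2i.
Hence y_h = C1*cos(2*x)*exp(-4*x) + C2*exp(-4*x)*sin(2*x).
For the particular solution try y_p = A0 + A1*x. Substituting and matching coefficients of each power of x gives A0 = -7/50, A1 = 1/10, so y_p = -7/50 + x/10.
General solution: y = -7/50 + x/10 + C1*cos(2*x)*exp(-4*x) + C2*exp(-4*x)*sin(2*x).
Apply the initial conditions: y(0) = -7/50 + C1 = -2 and y'(0) = 1/10 - 4*C1 + 2*C2 = 5. Solving gives C1 = -93/50, C2 = -127/100.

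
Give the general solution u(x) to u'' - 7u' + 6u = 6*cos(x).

u = -21*sin(x)/37 + 15*cos(x)/37 + C1*exp(6*x) + C2*exp(x)

Characteristic equation r² - 7r + 6 = 0 factors as (r - 6)(r - 1) = 0, so r = 6, 1.
Hence u_h = C1*exp(6*x) + C2*exp(x).
Try u_p = A*cos(x) + B*sin(x). Substituting and equating the coefficients of cos(x) and sin(x) gives A = 15/37, B = -21/37, so u_p = -21*sin(x)/37 + 15*cos(x)/37.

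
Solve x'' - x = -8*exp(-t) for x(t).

x = C1*exp(t) + C2*exp(-t) + 4*t*exp(-t)

Characteristic equation r² - 1 = 0 factors as (r - 1)(r + 1) = 0, so r = 1, -1.
Hence x_h = C1*exp(t) + C2*exp(-t).
Since exp(-t) solves the homogeneous equation (r = -1 is a root of multiplicity 1), multiply the trial by t. Try x_p = A*t*exp(-t). Substituting into the equation and dividing by exp(-t) gives A = 4, so x_p = 4*t*exp(-t).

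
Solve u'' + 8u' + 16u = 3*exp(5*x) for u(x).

u = exp(5*x)/27 + C1*exp(-4*x) + C2*x*exp(-4*x)

Characteristic equation r² + 8r + 16 = 0 has discriminant (8)² - 4·(16) = 0, so r = -4 is a repeated root.
Hence u_h = (C1 + C2*x)*exp(-4*x).
Try u_p = A*exp(5*x). Substituting into the equation and dividing by exp(5*x) gives A = 1/27, so u_p = exp(5*x)/27.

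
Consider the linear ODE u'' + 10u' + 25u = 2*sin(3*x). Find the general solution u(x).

Characteristic equation r² + 10r + 25 = 0 has discriminant (10)² - 4·(25) = 0, so r = -5 is a repeated root.
Hence u_h = (C1 + C2*x)*exp(-5*x).
Try u_p = A*cos(3*x) + B*sin(3*x). Substituting and equating the coefficients of cos(3x) and sin(3x) gives A = -15/289, B = 8/289, so u_p = -15*cos(3*x)/289 + 8*sin(3*x)/289.

u = -15*cos(3*x)/289 + 8*sin(3*x)/289 + C1*exp(-5*x) + C2*x*exp(-5*x)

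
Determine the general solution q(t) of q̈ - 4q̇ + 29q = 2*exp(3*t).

q = exp(3*t)/13 + C1*cos(5*t)*exp(2*t) + C2*exp(2*t)*sin(5*t)

Characteristic equation r² - 4r + 29 = 0 has discriminant (-4)² - 4·(29) = -100 < 0, so r = 2 ± 5i.
Hence q_h = C1*cos(5*t)*exp(2*t) + C2*exp(2*t)*sin(5*t).
Try q_p = A*exp(3*t). Substituting into the equation and dividing by exp(3*t) gives A = 1/13, so q_p = exp(3*t)/13.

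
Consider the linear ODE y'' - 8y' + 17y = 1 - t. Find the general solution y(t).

y = 9/289 - t/17 + C1*cos(t)*exp(4*t) + C2*exp(4*t)*sin(t)

Characteristic equation r² - 8r + 17 = 0 has discriminant (-8)² - 4·(17) = -4 < 0, so r = 4 ± i.
Hence y_h = C1*cos(t)*exp(4*t) + C2*exp(4*t)*sin(t).
For the particular solution try y_p = A0 + A1*t. Substituting and matching coefficients of each power of t gives A0 = 9/289, A1 = -1/17, so y_p = 9/289 - t/17.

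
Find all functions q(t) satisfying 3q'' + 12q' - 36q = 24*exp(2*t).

q = C1*exp(-6*t) + C2*exp(2*t) + t*exp(2*t)

Divide through by 3: q'' + 4q' - 12q = 8*exp(2*t).
Characteristic equation r² + 4r - 12 = 0 factors as (r + 6)(r - 2) = 0, so r = -6, 2.
Hence q_h = C1*exp(-6*t) + C2*exp(2*t).
Since exp(2*t) solves the homogeneous equation (r = 2 is a root of multiplicity 1), multiply the trial by t. Try q_p = A*t*exp(2*t). Substituting into the equation and dividing by exp(2*t) gives A = 1, so q_p = t*exp(2*t).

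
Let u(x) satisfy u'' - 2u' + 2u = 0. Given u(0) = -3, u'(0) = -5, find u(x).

Characteristic equation r² - 2r + 2 = 0 has discriminant (-2)² - 4·(2) = -4 < 0, so r = 1 ± i.
Hence u_h = C1*cos(x)*exp(x) + C2*exp(x)*sin(x).
Apply the initial conditions: u(0) = C1 = -3 and u'(0) = C1 + C2 = -5. Solving gives C1 = -3, C2 = -2.

u = -3*cos(x)*exp(x) - 2*exp(x)*sin(x)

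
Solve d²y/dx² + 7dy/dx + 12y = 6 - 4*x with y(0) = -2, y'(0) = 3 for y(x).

Characteristic equation r² + 7r + 12 = 0 factors as (r + 3)(r + 4) = 0, so r = -3, -4.
Hence y_h = C1*exp(-3*x) + C2*exp(-4*x).
For the particular solution try y_p = A0 + A1*x. Substituting and matching coefficients of each power of x gives A0 = 25/36, A1 = -1/3, so y_p = 25/36 - x/3.
General solution: y = 25/36 - x/3 + C1*exp(-3*x) + C2*exp(-4*x).
Apply the initial conditions: y(0) = 25/36 + C1 + C2 = -2 and y'(0) = -1/3 - 4*C2 - 3*C1 = 3. Solving gives C1 = -67/9, C2 = 19/4.

y = 25/36 - 67*exp(-3*x)/9 - x/3 + 19*exp(-4*x)/4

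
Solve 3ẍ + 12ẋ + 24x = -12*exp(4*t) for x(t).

x = -exp(4*t)/10 + C1*cos(2*t)*exp(-2*t) + C2*exp(-2*t)*sin(2*t)

Divide through by 3: x'' + 4x' + 8x = -4*exp(4*t).
Characteristic equation r² + 4r + 8 = 0 has discriminant (4)² - 4·(8) = -16 < 0, so r = -2 ± 2i.
Hence x_h = C1*cos(2*t)*exp(-2*t) + C2*exp(-2*t)*sin(2*t).
Try x_p = A*exp(4*t). Substituting into the equation and dividing by exp(4*t) gives A = -1/10, so x_p = -exp(4*t)/10.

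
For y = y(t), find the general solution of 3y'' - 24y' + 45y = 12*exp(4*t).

y = -4*exp(4*t) + C1*exp(3*t) + C2*exp(5*t)

Divide through by 3: y'' - 8y' + 15y = 4*exp(4*t).
Characteristic equation r² - 8r + 15 = 0 factors as (r - 3)(r - 5) = 0, so r = 3, 5.
Hence y_h = C1*exp(3*t) + C2*exp(5*t).
Try y_p = A*exp(4*t). Substituting into the equation and dividing by exp(4*t) gives A = -4, so y_p = -4*exp(4*t).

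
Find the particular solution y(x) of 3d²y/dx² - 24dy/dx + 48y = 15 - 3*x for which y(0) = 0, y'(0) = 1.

y = 9/32 - 9*exp(4*x)/32 - x/16 + 35*x*exp(4*x)/16

Divide through by 3: y'' - 8y' + 16y = 5 - x.
Characteristic equation r² - 8r + 16 = 0 has discriminant (-8)² - 4·(16) = 0, so r = 4 is a repeated root.
Hence y_h = (C1 + C2*x)*exp(4*x).
For the particular solution try y_p = A0 + A1*x. Substituting and matching coefficients of each power of x gives A0 = 9/32, A1 = -1/16, so y_p = 9/32 - x/16.
General solution: y = 9/32 - x/16 + C1*exp(4*x) + C2*x*exp(4*x).
Apply the initial conditions: y(0) = 9/32 + C1 = 0 and y'(0) = -1/16 + C2 + 4*C1 = 1. Solving gives C1 = -9/32, C2 = 35/16.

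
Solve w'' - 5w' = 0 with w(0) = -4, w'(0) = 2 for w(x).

w = -22/5 + 2*exp(5*x)/5

Characteristic equation r² - 5r = 0 factors as (r - 5)r = 0, so r = 5, 0.
Hence w_h = C1*exp(5*x) + C2.
Apply the initial conditions: w(0) = C1 + C2 = -4 and w'(0) = 5*C1 = 2. Solving gives C1 = 2/5, C2 = -22/5.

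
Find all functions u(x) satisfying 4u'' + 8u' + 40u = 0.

Divide through by 4: u'' + 2u' + 10u = 0.
Characteristic equation r² + 2r + 10 = 0 has discriminant (2)² - 4·(10) = -36 < 0, so r = -1 ± 3i.
Hence u_h = C1*cos(3*x)*exp(-x) + C2*exp(-x)*sin(3*x).

u = C1*cos(3*x)*exp(-x) + C2*exp(-x)*sin(3*x)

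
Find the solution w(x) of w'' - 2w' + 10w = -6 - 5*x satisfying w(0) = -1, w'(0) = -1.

w = -7/10 - x/2 - 3*cos(3*x)*exp(x)/10 - exp(x)*sin(3*x)/15

Characteristic equation r² - 2r + 10 = 0 has discriminant (-2)² - 4·(10) = -36 < 0, so r = 1 ± 3i.
Hence w_h = C1*cos(3*x)*exp(x) + C2*exp(x)*sin(3*x).
For the particular solution try w_p = A0 + A1*x. Substituting and matching coefficients of each power of x gives A0 = -7/10, A1 = -1/2, so w_p = -7/10 - x/2.
General solution: w = -7/10 - x/2 + C1*cos(3*x)*exp(x) + C2*exp(x)*sin(3*x).
Apply the initial conditions: w(0) = -7/10 + C1 = -1 and w'(0) = -1/2 + C1 + 3*C2 = -1. Solving gives C1 = -3/10, C2 = -1/15.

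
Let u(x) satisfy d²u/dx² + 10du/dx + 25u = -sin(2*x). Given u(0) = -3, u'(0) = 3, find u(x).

u = -2543*exp(-5*x)/841 - 21*sin(2*x)/841 + 20*cos(2*x)/841 - 350*x*exp(-5*x)/29

Characteristic equation r² + 10r + 25 = 0 has discriminant (10)² - 4·(25) = 0, so r = -5 is a repeated root.
Hence u_h = (C1 + C2*x)*exp(-5*x).
Try u_p = A*cos(2*x) + B*sin(2*x). Substituting and equating the coefficients of cos(2x) and sin(2x) gives A = 20/841, B = -21/841, so u_p = -21*sin(2*x)/841 + 20*cos(2*x)/841.
General solution: u = -21*sin(2*x)/841 + 20*cos(2*x)/841 + C1*exp(-5*x) + C2*x*exp(-5*x).
Apply the initial conditions: u(0) = 20/841 + C1 = -3 and u'(0) = -42/841 + C2 - 5*C1 = 3. Solving gives C1 = -2543/841, C2 = -350/29.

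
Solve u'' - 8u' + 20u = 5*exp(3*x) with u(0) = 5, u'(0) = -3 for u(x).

Characteristic equation r² - 8r + 20 = 0 has discriminant (-8)² - 4·(20) = -16 < 0, so r = 4 ± 2i.
Hence u_h = C1*cos(2*x)*exp(4*x) + C2*exp(4*x)*sin(2*x).
Try u_p = A*exp(3*x). Substituting into the equation and dividing by exp(3*x) gives A = 1, so u_p = exp(3*x).
General solution: u = C1*cos(2*x)*exp(4*x) + C2*exp(4*x)*sin(2*x) + exp(3*x).
Apply the initial conditions: u(0) = 1 + C1 = 5 and u'(0) = 3 + 2*C2 + 4*C1 = -3. Solving gives C1 = 4, C2 = -11.

u = -11*exp(4*x)*sin(2*x) + 4*cos(2*x)*exp(4*x) + exp(3*x)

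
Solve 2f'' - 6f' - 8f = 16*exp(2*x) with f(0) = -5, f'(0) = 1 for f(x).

f = -11*exp(-x)/3 - 4*exp(2*x)/3

Divide through by 2: f'' - 3f' - 4f = 8*exp(2*x).
Characteristic equation r² - 3r - 4 = 0 factors as (r - 4)(r + 1) = 0, so r = 4, -1.
Hence f_h = C1*exp(4*x) + C2*exp(-x).
Try f_p = A*exp(2*x). Substituting into the equation and dividing by exp(2*x) gives A = -4/3, so f_p = -4*exp(2*x)/3.
General solution: f = -4*exp(2*x)/3 + C1*exp(4*x) + C2*exp(-x).
Apply the initial conditions: f(0) = -4/3 + C1 + C2 = -5 and f'(0) = -8/3 - C2 + 4*C1 = 1. Solving gives C1 = 0, C2 = -11/3.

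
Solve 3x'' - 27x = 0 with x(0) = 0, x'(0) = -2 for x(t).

x = -exp(3*t)/3 + exp(-3*t)/3

Divide through by 3: x'' - 9x = 0.
Characteristic equation r² - 9 = 0 factors as (r - 3)(r + 3) = 0, so r = 3, -3.
Hence x_h = C1*exp(3*t) + C2*exp(-3*t).
Apply the initial conditions: x(0) = C1 + C2 = 0 and x'(0) = -3*C2 + 3*C1 = -2. Solving gives C1 = -1/3, C2 = 1/3.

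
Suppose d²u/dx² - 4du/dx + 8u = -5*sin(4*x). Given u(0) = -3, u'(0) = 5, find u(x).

Characteristic equation r² - 4r + 8 = 0 has discriminant (-4)² - 4·(8) = -16 < 0, so r = 2 ± 2i.
Hence u_h = C1*cos(2*x)*exp(2*x) + C2*exp(2*x)*sin(2*x).
Try u_p = A*cos(4*x) + B*sin(4*x). Substituting and equating the coefficients of cos(4x) and sin(4x) gives A = -1/4, B = 1/8, so u_p = -cos(4*x)/4 + sin(4*x)/8.
General solution: u = -cos(4*x)/4 + sin(4*x)/8 + C1*cos(2*x)*exp(2*x) + C2*exp(2*x)*sin(2*x).
Apply the initial conditions: u(0) = -1/4 + C1 = -3 and u'(0) = 1/2 + 2*C1 + 2*C2 = 5. Solving gives C1 = -11/4, C2 = 5.

u = -cos(4*x)/4 + sin(4*x)/8 + 5*exp(2*x)*sin(2*x) - 11*cos(2*x)*exp(2*x)/4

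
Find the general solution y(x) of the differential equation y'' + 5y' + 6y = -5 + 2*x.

Characteristic equation r² + 5r + 6 = 0 factors as (r + 2)(r + 3) = 0, so r = -2, -3.
Hence y_h = C1*exp(-2*x) + C2*exp(-3*x).
For the particular solution try y_p = A0 + A1*x. Substituting and matching coefficients of each power of x gives A0 = -10/9, A1 = 1/3, so y_p = -10/9 + x/3.

y = -10/9 + x/3 + C1*exp(-2*x) + C2*exp(-3*x)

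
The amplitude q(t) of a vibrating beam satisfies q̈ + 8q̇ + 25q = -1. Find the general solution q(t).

Characteristic equation r² + 8r + 25 = 0 has discriminant (8)² - 4·(25) = -36 < 0, so r = -4 ± 3i.
Hence q_h = C1*cos(3*t)*exp(-4*t) + C2*exp(-4*t)*sin(3*t).
For the particular solution try q_p = A0. Substituting and matching coefficients of each power of t gives A0 = -1/25, so q_p = -1/25.

q = -1/25 + C1*cos(3*t)*exp(-4*t) + C2*exp(-4*t)*sin(3*t)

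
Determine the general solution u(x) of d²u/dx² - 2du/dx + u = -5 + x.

u = -3 + x + C1*exp(x) + C2*x*exp(x)

Characteristic equation r² - 2r + 1 = 0 has discriminant (-2)² - 4·(1) = 0, so r = 1 is a repeated root.
Hence u_h = (C1 + C2*x)*exp(x).
For the particular solution try u_p = A0 + A1*x. Substituting and matching coefficients of each power of x gives A0 = -3, A1 = 1, so u_p = -3 + x.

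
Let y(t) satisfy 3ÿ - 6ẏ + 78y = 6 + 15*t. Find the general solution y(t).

Divide through by 3: y'' - 2y' + 26y = 2 + 5*t.
Characteristic equation r² - 2r + 26 = 0 has discriminant (-2)² - 4·(26) = -100 < 0, so r = 1 ± 5i.
Hence y_h = C1*cos(5*t)*exp(t) + C2*exp(t)*sin(5*t).
For the particular solution try y_p = A0 + A1*t. Substituting and matching coefficients of each power of t gives A0 = 31/338, A1 = 5/26, so y_p = 31/338 + 5*t/26.

y = 31/338 + 5*t/26 + C1*cos(5*t)*exp(t) + C2*exp(t)*sin(5*t)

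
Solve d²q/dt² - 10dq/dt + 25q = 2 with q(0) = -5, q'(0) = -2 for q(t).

q = 2/25 - 127*exp(5*t)/25 + 117*t*exp(5*t)/5

Characteristic equation r² - 10r + 25 = 0 has discriminant (-10)² - 4·(25) = 0, so r = 5 is a repeated root.
Hence q_h = (C1 + C2*t)*exp(5*t).
For the particular solution try q_p = A0. Substituting and matching coefficients of each power of t gives A0 = 2/25, so q_p = 2/25.
General solution: q = 2/25 + C1*exp(5*t) + C2*t*exp(5*t).
Apply the initial conditions: q(0) = 2/25 + C1 = -5 and q'(0) = C2 + 5*C1 = -2. Solving gives C1 = -127/25, C2 = 117/5.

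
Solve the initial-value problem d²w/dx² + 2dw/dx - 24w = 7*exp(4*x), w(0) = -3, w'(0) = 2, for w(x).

w = -167*exp(4*x)/100 - 133*exp(-6*x)/100 + 7*x*exp(4*x)/10

Characteristic equation r² + 2r - 24 = 0 factors as (r - 4)(r + 6) = 0, so r = 4, -6.
Hence w_h = C1*exp(4*x) + C2*exp(-6*x).
Since exp(4*x) solves the homogeneous equation (r = 4 is a root of multiplicity 1), multiply the trial by x. Try w_p = A*x*exp(4*x). Substituting into the equation and dividing by exp(4*x) gives A = 7/10, so w_p = 7*x*exp(4*x)/10.
General solution: w = C1*exp(4*x) + C2*exp(-6*x) + 7*x*exp(4*x)/10.
Apply the initial conditions: w(0) = C1 + C2 = -3 and w'(0) = 7/10 - 6*C2 + 4*C1 = 2. Solving gives C1 = -167/100, C2 = -133/100.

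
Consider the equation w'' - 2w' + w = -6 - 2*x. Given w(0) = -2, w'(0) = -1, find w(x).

Characteristic equation r² - 2r + 1 = 0 has discriminant (-2)² - 4·(1) = 0, so r = 1 is a repeated root.
Hence w_h = (C1 + C2*x)*exp(x).
For the particular solution try w_p = A0 + A1*x. Substituting and matching coefficients of each power of x gives A0 = -10, A1 = -2, so w_p = -10 - 2*x.
General solution: w = -10 - 2*x + C1*exp(x) + C2*x*exp(x).
Apply the initial conditions: w(0) = -10 + C1 = -2 and w'(0) = -2 + C1 + C2 = -1. Solving gives C1 = 8, C2 = -7.

w = -10 - 2*x + 8*exp(x) - 7*x*exp(x)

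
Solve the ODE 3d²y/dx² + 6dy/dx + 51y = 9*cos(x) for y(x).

Divide through by 3: y'' + 2y' + 17y = 3*cos(x).
Characteristic equation r² + 2r + 17 = 0 has discriminant (2)² - 4·(17) = -64 < 0, so r = -1 ± 4i.
Hence y_h = C1*cos(4*x)*exp(-x) + C2*exp(-x)*sin(4*x).
Try y_p = A*cos(x) + B*sin(x). Substituting and equating the coefficients of cos(x) and sin(x) gives A = 12/65, B = 3/130, so y_p = 3*sin(x)/130 + 12*cos(x)/65.

y = 3*sin(x)/130 + 12*cos(x)/65 + C1*cos(4*x)*exp(-x) + C2*exp(-x)*sin(4*x)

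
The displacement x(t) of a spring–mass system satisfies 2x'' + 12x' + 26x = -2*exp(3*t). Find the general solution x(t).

Divide through by 2: x'' + 6x' + 13x = -exp(3*t).
Characteristic equation r² + 6r + 13 = 0 has discriminant (6)² - 4·(13) = -16 < 0, so r = -3 ± 2i.
Hence x_h = C1*cos(2*t)*exp(-3*t) + C2*exp(-3*t)*sin(2*t).
Try x_p = A*exp(3*t). Substituting into the equation and dividing by exp(3*t) gives A = -1/40, so x_p = -exp(3*t)/40.

x = -exp(3*t)/40 + C1*cos(2*t)*exp(-3*t) + C2*exp(-3*t)*sin(2*t)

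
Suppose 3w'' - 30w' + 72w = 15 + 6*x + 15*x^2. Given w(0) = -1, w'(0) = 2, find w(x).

Divide through by 3: w'' - 10w' + 24w = 5 + 2*x + 5*x^2.
Characteristic equation r² - 10r + 24 = 0 factors as (r - 6)(r - 4) = 0, so r = 6, 4.
Hence w_h = C1*exp(6*x) + C2*exp(4*x).
For the particular solution try w_p = A0 + A1*x + A2*x^2. Substituting and matching coefficients of each power of x gives A0 = 515/1728, A1 = 37/144, A2 = 5/24, so w_p = 515/1728 + 5*x^2/24 + 37*x/144.
General solution: w = 515/1728 + 5*x^2/24 + 37*x/144 + C1*exp(6*x) + C2*exp(4*x).
Apply the initial conditions: w(0) = 515/1728 + C1 + C2 = -1 and w'(0) = 37/144 + 4*C2 + 6*C1 = 2. Solving gives C1 = 749/216, C2 = -305/64.

w = 515/1728 - 305*exp(4*x)/64 + 5*x**2/24 + 37*x/144 + 749*exp(6*x)/216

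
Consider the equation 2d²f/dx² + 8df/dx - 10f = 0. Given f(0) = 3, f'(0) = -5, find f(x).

f = 4*exp(-5*x)/3 + 5*exp(x)/3

Divide through by 2: f'' + 4f' - 5f = 0.
Characteristic equation r² + 4r - 5 = 0 factors as (r - 1)(r + 5) = 0, so r = 1, -5.
Hence f_h = C1*exp(x) + C2*exp(-5*x).
Apply the initial conditions: f(0) = C1 + C2 = 3 and f'(0) = C1 - 5*C2 = -5. Solving gives C1 = 5/3, C2 = 4/3.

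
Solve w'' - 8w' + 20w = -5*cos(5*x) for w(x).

w = cos(5*x)/65 + 8*sin(5*x)/65 + C1*cos(2*x)*exp(4*x) + C2*exp(4*x)*sin(2*x)

Characteristic equation r² - 8r + 20 = 0 has discriminant (-8)² - 4·(20) = -16 < 0, so r = 4 ± 2i.
Hence w_h = C1*cos(2*x)*exp(4*x) + C2*exp(4*x)*sin(2*x).
Try w_p = A*cos(5*x) + B*sin(5*x). Substituting and equating the coefficients of cos(5x) and sin(5x) gives A = 1/65, B = 8/65, so w_p = cos(5*x)/65 + 8*sin(5*x)/65.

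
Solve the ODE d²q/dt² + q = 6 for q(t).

Characteristic equation r² + 1 = 0 has discriminant (0)² - 4·(1) = -4 < 0, so r = ± i.
Hence q_h = C1*cos(t) + C2*sin(t).
For the particular solution try q_p = A0. Substituting and matching coefficients of each power of t gives A0 = 6, so q_p = 6.

q = 6 + C1*cos(t) + C2*sin(t)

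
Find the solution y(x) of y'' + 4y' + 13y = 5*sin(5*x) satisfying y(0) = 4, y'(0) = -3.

Characteristic equation r² + 4r + 13 = 0 has discriminant (4)² - 4·(13) = -36 < 0, so r = -2 ± 3i.
Hence y_h = C1*cos(3*x)*exp(-2*x) + C2*exp(-2*x)*sin(3*x).
Try y_p = A*cos(5*x) + B*sin(5*x). Substituting and equating the coefficients of cos(5x) and sin(5x) gives A = -25/136, B = -15/136, so y_p = -25*cos(5*x)/136 - 15*sin(5*x)/136.
General solution: y = -25*cos(5*x)/136 - 15*sin(5*x)/136 + C1*cos(3*x)*exp(-2*x) + C2*exp(-2*x)*sin(3*x).
Apply the initial conditions: y(0) = -25/136 + C1 = 4 and y'(0) = -75/136 - 2*C1 + 3*C2 = -3. Solving gives C1 = 569/136, C2 = 805/408.

y = -25*cos(5*x)/136 - 15*sin(5*x)/136 + 569*cos(3*x)*exp(-2*x)/136 + 805*exp(-2*x)*sin(3*x)/408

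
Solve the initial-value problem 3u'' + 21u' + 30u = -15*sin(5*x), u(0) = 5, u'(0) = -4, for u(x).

Divide through by 3: u'' + 7u' + 10u = -5*sin(5*x).
Characteristic equation r² + 7r + 10 = 0 factors as (r + 2)(r + 5) = 0, so r = -2, -5.
Hence u_h = C1*exp(-2*x) + C2*exp(-5*x).
Try u_p = A*cos(5*x) + B*sin(5*x). Substituting and equating the coefficients of cos(5x) and sin(5x) gives A = 7/58, B = 3/58, so u_p = 3*sin(5*x)/58 + 7*cos(5*x)/58.
General solution: u = 3*sin(5*x)/58 + 7*cos(5*x)/58 + C1*exp(-2*x) + C2*exp(-5*x).
Apply the initial conditions: u(0) = 7/58 + C1 + C2 = 5 and u'(0) = 15/58 - 5*C2 - 2*C1 = -4. Solving gives C1 = 584/87, C2 = -11/6.

u = -11*exp(-5*x)/6 + 3*sin(5*x)/58 + 7*cos(5*x)/58 + 584*exp(-2*x)/87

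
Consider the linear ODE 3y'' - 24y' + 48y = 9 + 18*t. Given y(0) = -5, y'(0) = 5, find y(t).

Divide through by 3: y'' - 8y' + 16y = 3 + 6*t.
Characteristic equation r² - 8r + 16 = 0 has discriminant (-8)² - 4·(16) = 0, so r = 4 is a repeated root.
Hence y_h = (C1 + C2*t)*exp(4*t).
For the particular solution try y_p = A0 + A1*t. Substituting and matching coefficients of each power of t gives A0 = 3/8, A1 = 3/8, so y_p = 3/8 + 3*t/8.
General solution: y = 3/8 + 3*t/8 + C1*exp(4*t) + C2*t*exp(4*t).
Apply the initial conditions: y(0) = 3/8 + C1 = -5 and y'(0) = 3/8 + C2 + 4*C1 = 5. Solving gives C1 = -43/8, C2 = 209/8.

y = 3/8 - 43*exp(4*t)/8 + 3*t/8 + 209*t*exp(4*t)/8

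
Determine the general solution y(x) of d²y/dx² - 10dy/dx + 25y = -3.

Characteristic equation r² - 10r + 25 = 0 has discriminant (-10)² - 4·(25) = 0, so r = 5 is a repeated root.
Hence y_h = (C1 + C2*x)*exp(5*x).
For the particular solution try y_p = A0. Substituting and matching coefficients of each power of x gives A0 = -3/25, so y_p = -3/25.

y = -3/25 + C1*exp(5*x) + C2*x*exp(5*x)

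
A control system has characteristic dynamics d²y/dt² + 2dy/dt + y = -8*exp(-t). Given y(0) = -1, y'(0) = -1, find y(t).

y = -exp(-t) - 4*t**2*exp(-t) - 2*t*exp(-t)

Characteristic equation r² + 2r + 1 = 0 has discriminant (2)² - 4·(1) = 0, so r = -1 is a repeated root.
Hence y_h = (C1 + C2*t)*exp(-t).
Since exp(-t) solves the homogeneous equation (r = -1 is a root of multiplicity 2), multiply the trial by t^2. Try y_p = A*t^2*exp(-t). Substituting into the equation and dividing by exp(-t) gives A = -4, so y_p = -4*t^2*exp(-t).
General solution: y = C1*exp(-t) - 4*t^2*exp(-t) + C2*t*exp(-t).
Apply the initial conditions: y(0) = C1 = -1 and y'(0) = C2 - C1 = -1. Solving gives C1 = -1, C2 = -2.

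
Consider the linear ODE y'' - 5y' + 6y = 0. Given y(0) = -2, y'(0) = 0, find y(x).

Characteristic equation r² - 5r + 6 = 0 factors as (r - 3)(r - 2) = 0, so r = 3, 2.
Hence y_h = C1*exp(3*x) + C2*exp(2*x).
Apply the initial conditions: y(0) = C1 + C2 = -2 and y'(0) = 2*C2 + 3*C1 = 0. Solving gives C1 = 4, C2 = -6.

y = -6*exp(2*x) + 4*exp(3*x)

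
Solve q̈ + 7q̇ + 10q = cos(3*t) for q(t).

Characteristic equation r² + 7r + 10 = 0 factors as (r + 2)(r + 5) = 0, so r = -2, -5.
Hence q_h = C1*exp(-2*t) + C2*exp(-5*t).
Try q_p = A*cos(3*t) + B*sin(3*t). Substituting and equating the coefficients of cos(3t) and sin(3t) gives A = 1/442, B = 21/442, so q_p = cos(3*t)/442 + 21*sin(3*t)/442.

q = cos(3*t)/442 + 21*sin(3*t)/442 + C1*exp(-2*t) + C2*exp(-5*t)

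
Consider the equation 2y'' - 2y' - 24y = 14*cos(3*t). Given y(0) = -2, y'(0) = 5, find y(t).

y = -71*exp(-3*t)/42 - 49*cos(3*t)/150 - 7*sin(3*t)/150 + 3*exp(4*t)/175

Divide through by 2: y'' - y' - 12y = 7*cos(3*t).
Characteristic equation r² - r - 12 = 0 factors as (r + 3)(r - 4) = 0, so r = -3, 4.
Hence y_h = C1*exp(-3*t) + C2*exp(4*t).
Try y_p = A*cos(3*t) + B*sin(3*t). Substituting and equating the coefficients of cos(3t) and sin(3t) gives A = -49/150, B = -7/150, so y_p = -49*cos(3*t)/150 - 7*sin(3*t)/150.
General solution: y = -49*cos(3*t)/150 - 7*sin(3*t)/150 + C1*exp(-3*t) + C2*exp(4*t).
Apply the initial conditions: y(0) = -49/150 + C1 + C2 = -2 and y'(0) = -7/50 - 3*C1 + 4*C2 = 5. Solving gives C1 = -71/42, C2 = 3/175.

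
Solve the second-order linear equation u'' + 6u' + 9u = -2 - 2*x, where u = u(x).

Characteristic equation r² + 6r + 9 = 0 has discriminant (6)² - 4·(9) = 0, so r = -3 is a repeated root.
Hence u_h = (C1 + C2*x)*exp(-3*x).
For the particular solution try u_p = A0 + A1*x. Substituting and matching coefficients of each power of x gives A0 = -2/27, A1 = -2/9, so u_p = -2/27 - 2*x/9.

u = -2/27 - 2*x/9 + C1*exp(-3*x) + C2*x*exp(-3*x)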